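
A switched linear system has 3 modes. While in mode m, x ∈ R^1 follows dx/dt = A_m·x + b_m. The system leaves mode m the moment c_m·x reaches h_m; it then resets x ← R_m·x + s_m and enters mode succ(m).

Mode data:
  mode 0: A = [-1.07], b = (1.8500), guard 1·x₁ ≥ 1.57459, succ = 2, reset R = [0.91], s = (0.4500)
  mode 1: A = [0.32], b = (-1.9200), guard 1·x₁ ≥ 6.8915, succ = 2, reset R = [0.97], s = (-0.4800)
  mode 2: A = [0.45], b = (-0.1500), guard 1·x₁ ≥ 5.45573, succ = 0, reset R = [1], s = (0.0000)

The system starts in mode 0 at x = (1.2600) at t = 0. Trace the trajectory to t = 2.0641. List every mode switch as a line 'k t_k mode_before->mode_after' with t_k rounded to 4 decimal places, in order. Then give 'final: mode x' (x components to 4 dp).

Mode 0: guard c·x = 1.5746 hit at Δt = 1.0384 (t = 1.0384), x⁻ = (1.5746) → reset → x⁺ = (1.8829), jump to mode 2
Mode 2: flow for 1.0257 to horizon, guard not reached → x = (2.7917)

1 1.0384 0->2
final: 2 2.7917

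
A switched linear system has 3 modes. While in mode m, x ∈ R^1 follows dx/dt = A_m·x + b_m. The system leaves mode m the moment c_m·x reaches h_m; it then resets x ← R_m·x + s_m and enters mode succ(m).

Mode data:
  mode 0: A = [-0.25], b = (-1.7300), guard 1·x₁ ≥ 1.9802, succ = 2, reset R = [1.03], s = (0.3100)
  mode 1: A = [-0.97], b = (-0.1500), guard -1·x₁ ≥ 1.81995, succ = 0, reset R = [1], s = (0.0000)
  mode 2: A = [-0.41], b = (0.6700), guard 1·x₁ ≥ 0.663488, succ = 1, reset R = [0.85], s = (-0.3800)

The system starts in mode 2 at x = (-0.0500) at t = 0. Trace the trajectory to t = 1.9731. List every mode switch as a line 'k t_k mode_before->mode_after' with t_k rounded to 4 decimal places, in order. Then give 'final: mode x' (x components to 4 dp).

1 1.3440 2->1
final: 1 0.0293

Mode 2: guard c·x = 0.6635 hit at Δt = 1.3440 (t = 1.3440), x⁻ = (0.6635) → reset → x⁺ = (0.1840), jump to mode 1
Mode 1: flow for 0.6291 to horizon, guard not reached → x = (0.0293)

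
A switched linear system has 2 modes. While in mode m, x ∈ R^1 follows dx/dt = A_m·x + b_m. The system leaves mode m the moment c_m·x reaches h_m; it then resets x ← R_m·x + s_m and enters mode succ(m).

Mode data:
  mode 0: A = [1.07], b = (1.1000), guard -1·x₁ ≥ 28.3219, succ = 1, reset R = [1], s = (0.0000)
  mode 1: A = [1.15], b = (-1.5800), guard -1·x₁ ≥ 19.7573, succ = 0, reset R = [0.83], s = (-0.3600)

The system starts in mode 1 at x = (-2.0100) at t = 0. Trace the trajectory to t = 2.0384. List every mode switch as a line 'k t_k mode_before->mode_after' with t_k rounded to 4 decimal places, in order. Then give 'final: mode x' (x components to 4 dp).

1 1.5928 1->0
final: 0 -26.3683

Mode 1: guard c·x = 19.7573 hit at Δt = 1.5928 (t = 1.5928), x⁻ = (-19.7573) → reset → x⁺ = (-16.7586), jump to mode 0
Mode 0: flow for 0.4456 to horizon, guard not reached → x = (-26.3683)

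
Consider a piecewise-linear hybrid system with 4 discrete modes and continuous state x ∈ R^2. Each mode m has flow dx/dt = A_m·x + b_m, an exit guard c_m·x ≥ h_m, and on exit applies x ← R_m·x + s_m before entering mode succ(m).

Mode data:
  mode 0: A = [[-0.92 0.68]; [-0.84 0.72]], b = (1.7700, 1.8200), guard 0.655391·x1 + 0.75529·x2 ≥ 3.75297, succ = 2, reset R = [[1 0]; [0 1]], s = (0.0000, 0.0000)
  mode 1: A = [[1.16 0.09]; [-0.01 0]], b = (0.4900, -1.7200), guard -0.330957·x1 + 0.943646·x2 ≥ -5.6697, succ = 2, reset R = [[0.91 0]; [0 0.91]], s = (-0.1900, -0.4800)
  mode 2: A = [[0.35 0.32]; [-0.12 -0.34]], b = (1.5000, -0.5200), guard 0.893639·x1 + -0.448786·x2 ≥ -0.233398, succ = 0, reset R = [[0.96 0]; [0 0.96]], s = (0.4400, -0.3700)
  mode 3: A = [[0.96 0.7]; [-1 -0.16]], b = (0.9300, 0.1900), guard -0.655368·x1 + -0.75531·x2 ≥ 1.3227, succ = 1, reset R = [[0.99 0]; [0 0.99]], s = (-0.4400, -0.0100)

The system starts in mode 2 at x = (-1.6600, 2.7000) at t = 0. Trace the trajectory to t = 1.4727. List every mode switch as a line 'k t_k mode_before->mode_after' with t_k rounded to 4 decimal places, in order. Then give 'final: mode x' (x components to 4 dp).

1 1.0963 2->0
final: 0 1.4878 1.6945

Mode 2: guard c·x = -0.2334 hit at Δt = 1.0963 (t = 1.0963), x⁻ = (0.4649, 1.4458) → reset → x⁺ = (0.8863, 1.0180), jump to mode 0
Mode 0: flow for 0.3764 to horizon, guard not reached → x = (1.4878, 1.6945)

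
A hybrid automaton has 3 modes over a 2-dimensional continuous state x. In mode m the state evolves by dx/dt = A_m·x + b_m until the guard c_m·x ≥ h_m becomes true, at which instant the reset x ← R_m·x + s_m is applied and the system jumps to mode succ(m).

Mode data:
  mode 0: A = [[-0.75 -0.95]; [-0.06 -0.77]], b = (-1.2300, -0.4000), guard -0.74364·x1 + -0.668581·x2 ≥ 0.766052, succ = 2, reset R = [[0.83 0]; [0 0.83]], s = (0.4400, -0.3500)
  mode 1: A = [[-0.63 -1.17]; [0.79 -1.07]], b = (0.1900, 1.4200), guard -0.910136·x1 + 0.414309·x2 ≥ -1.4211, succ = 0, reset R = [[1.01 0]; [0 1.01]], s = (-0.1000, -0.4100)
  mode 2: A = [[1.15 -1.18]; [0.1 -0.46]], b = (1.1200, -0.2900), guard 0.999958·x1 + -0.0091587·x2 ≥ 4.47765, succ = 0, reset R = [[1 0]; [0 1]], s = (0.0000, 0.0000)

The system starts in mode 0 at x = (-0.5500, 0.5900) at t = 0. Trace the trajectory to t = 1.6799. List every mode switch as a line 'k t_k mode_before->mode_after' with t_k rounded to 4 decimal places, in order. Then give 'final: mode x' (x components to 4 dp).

Mode 0: guard c·x = 0.7661 hit at Δt = 0.7047 (t = 0.7047), x⁻ = (-1.1704, 0.1560) → reset → x⁺ = (-0.5314, -0.2205), jump to mode 2
Mode 2: flow for 0.9752 to horizon, guard not reached → x = (1.0074, -0.3577)

1 0.7047 0->2
final: 2 1.0074 -0.3577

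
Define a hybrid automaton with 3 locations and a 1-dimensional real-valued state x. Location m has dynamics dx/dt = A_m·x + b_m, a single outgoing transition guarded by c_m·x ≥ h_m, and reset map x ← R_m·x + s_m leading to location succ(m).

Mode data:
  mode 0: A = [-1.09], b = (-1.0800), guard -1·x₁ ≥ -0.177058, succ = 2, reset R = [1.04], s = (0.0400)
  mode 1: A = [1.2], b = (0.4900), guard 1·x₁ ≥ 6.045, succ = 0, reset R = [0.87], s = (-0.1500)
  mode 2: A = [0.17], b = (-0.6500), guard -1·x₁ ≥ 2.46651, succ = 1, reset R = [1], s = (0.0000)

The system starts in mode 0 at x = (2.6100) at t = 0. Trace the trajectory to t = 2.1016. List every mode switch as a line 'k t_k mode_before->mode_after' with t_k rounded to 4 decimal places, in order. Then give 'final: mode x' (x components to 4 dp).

1 1.0330 0->2
final: 2 -0.4929

Mode 0: guard c·x = -0.1771 hit at Δt = 1.0330 (t = 1.0330), x⁻ = (0.1771) → reset → x⁺ = (0.2241), jump to mode 2
Mode 2: flow for 1.0686 to horizon, guard not reached → x = (-0.4929)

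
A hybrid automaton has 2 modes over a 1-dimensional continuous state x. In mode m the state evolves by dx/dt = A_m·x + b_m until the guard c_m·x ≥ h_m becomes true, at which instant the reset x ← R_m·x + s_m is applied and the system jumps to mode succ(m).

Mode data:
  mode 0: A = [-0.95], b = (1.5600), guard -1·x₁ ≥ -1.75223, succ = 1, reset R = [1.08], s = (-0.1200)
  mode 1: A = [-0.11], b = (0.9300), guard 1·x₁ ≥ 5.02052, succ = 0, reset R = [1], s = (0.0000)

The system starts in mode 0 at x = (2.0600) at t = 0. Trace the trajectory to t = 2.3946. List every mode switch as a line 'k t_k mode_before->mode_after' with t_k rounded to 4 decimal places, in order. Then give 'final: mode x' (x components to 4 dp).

Mode 0: guard c·x = -1.7522 hit at Δt = 1.4038 (t = 1.4038), x⁻ = (1.7522) → reset → x⁺ = (1.7724), jump to mode 1
Mode 1: flow for 0.9908 to horizon, guard not reached → x = (2.4624)

1 1.4038 0->1
final: 1 2.4624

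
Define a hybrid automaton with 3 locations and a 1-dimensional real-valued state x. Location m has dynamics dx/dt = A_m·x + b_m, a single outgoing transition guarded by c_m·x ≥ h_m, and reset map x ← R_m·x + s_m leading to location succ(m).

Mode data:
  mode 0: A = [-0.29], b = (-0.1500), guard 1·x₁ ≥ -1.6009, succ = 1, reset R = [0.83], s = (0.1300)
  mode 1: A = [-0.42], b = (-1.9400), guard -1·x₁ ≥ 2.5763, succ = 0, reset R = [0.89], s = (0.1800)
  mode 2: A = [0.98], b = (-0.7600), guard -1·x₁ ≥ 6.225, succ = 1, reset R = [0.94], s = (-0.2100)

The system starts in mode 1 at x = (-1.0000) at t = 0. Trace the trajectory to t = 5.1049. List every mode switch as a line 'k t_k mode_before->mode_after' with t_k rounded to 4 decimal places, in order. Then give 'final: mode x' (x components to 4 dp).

Mode 1: guard c·x = 2.5763 hit at Δt = 1.3617 (t = 1.3617), x⁻ = (-2.5763) → reset → x⁺ = (-2.1129), jump to mode 0
Mode 0: guard c·x = -1.6009 hit at Δt = 1.3343 (t = 2.6960), x⁻ = (-1.6009) → reset → x⁺ = (-1.1987), jump to mode 1
Mode 1: guard c·x = 2.5763 hit at Δt = 1.2272 (t = 3.9232), x⁻ = (-2.5763) → reset → x⁺ = (-2.1129), jump to mode 0
Mode 0: flow for 1.1817 to horizon, guard not reached → x = (-1.6499)

1 1.3617 1->0
2 2.6960 0->1
3 3.9232 1->0
final: 0 -1.6499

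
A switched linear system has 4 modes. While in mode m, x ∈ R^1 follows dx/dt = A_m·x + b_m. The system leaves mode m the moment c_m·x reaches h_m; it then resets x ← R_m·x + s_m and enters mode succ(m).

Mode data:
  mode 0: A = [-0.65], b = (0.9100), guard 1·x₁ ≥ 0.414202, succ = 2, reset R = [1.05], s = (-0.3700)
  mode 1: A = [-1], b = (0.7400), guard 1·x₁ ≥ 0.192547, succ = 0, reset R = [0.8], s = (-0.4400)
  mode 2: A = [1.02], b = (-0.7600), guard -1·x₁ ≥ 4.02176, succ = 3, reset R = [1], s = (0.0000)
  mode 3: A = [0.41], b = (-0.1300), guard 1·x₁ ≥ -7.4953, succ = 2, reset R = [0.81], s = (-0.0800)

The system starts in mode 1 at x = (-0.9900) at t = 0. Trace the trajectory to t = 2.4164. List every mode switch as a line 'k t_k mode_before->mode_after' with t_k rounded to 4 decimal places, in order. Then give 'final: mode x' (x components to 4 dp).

1 1.1506 1->0
2 1.9762 0->2
final: 2 -0.3206

Mode 1: guard c·x = 0.1925 hit at Δt = 1.1506 (t = 1.1506), x⁻ = (0.1925) → reset → x⁺ = (-0.2860), jump to mode 0
Mode 0: guard c·x = 0.4142 hit at Δt = 0.8256 (t = 1.9762), x⁻ = (0.4142) → reset → x⁺ = (0.0649), jump to mode 2
Mode 2: flow for 0.4402 to horizon, guard not reached → x = (-0.3206)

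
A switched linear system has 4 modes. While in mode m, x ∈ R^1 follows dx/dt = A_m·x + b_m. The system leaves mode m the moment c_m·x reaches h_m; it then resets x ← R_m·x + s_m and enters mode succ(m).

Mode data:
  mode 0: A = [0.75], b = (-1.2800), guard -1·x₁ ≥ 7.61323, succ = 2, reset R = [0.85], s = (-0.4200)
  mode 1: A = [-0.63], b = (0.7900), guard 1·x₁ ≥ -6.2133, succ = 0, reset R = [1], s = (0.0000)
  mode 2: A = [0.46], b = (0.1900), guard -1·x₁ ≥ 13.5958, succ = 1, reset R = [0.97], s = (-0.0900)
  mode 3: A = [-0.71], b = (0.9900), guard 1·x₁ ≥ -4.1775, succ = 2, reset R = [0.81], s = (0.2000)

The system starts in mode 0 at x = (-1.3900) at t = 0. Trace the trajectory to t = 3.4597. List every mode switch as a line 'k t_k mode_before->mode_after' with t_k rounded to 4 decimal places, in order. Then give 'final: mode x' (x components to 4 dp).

Mode 0: guard c·x = 7.6132 hit at Δt = 1.4691 (t = 1.4691), x⁻ = (-7.6132) → reset → x⁺ = (-6.8912), jump to mode 2
Mode 2: guard c·x = 13.5958 hit at Δt = 1.5445 (t = 3.0136), x⁻ = (-13.5958) → reset → x⁺ = (-13.2779), jump to mode 1
Mode 1: flow for 0.4461 to horizon, guard not reached → x = (-9.7175)

1 1.4691 0->2
2 3.0136 2->1
final: 1 -9.7175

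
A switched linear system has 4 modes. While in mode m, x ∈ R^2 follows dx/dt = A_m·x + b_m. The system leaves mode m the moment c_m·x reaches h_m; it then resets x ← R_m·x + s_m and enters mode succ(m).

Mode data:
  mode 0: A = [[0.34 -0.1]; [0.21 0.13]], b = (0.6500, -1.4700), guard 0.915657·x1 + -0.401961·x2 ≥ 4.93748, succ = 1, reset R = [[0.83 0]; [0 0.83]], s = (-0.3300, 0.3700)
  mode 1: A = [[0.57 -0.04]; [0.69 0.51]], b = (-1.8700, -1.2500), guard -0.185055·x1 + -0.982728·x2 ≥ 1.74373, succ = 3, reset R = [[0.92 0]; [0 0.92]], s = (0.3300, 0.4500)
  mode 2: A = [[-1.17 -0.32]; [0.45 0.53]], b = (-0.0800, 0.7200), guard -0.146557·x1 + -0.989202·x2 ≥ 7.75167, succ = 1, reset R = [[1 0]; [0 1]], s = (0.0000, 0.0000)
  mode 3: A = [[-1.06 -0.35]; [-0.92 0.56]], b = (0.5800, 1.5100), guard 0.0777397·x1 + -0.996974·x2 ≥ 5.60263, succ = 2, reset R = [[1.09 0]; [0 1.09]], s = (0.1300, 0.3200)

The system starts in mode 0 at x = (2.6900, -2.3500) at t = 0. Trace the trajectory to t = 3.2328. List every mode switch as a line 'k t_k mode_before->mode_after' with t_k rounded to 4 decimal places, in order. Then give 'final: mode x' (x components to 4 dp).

Mode 0: guard c·x = 4.9375 hit at Δt = 0.6551 (t = 0.6551), x⁻ = (4.0373, -3.0866) → reset → x⁺ = (3.0210, -2.1919), jump to mode 1
Mode 1: guard c·x = 1.7437 hit at Δt = 0.4439 (t = 1.0990), x⁻ = (2.9918, -2.3378) → reset → x⁺ = (3.0825, -1.7007), jump to mode 3
Mode 3: guard c·x = 5.6026 hit at Δt = 1.4810 (t = 2.5800), x⁻ = (2.0934, -5.4564) → reset → x⁺ = (2.4118, -5.6275), jump to mode 2
Mode 2: flow for 0.6528 to horizon, guard not reached → x = (1.9861, -6.6316)

1 0.6551 0->1
2 1.0990 1->3
3 2.5800 3->2
final: 2 1.9861 -6.6316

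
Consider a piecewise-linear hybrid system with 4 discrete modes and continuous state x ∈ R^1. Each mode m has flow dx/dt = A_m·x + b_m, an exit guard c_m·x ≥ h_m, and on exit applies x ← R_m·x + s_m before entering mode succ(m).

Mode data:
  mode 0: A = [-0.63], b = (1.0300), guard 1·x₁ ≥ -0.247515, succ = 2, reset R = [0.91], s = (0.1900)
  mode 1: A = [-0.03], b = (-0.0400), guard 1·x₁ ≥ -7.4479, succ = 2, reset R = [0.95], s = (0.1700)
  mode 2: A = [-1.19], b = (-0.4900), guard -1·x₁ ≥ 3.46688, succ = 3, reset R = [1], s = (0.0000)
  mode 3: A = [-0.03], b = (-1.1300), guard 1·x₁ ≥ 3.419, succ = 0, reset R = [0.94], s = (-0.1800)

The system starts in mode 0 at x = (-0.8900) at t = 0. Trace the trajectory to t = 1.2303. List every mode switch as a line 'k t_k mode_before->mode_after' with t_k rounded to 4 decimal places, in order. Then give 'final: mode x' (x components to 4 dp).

1 0.4661 0->2
final: 2 -0.2601

Mode 0: guard c·x = -0.2475 hit at Δt = 0.4661 (t = 0.4661), x⁻ = (-0.2475) → reset → x⁺ = (-0.0352), jump to mode 2
Mode 2: flow for 0.7642 to horizon, guard not reached → x = (-0.2601)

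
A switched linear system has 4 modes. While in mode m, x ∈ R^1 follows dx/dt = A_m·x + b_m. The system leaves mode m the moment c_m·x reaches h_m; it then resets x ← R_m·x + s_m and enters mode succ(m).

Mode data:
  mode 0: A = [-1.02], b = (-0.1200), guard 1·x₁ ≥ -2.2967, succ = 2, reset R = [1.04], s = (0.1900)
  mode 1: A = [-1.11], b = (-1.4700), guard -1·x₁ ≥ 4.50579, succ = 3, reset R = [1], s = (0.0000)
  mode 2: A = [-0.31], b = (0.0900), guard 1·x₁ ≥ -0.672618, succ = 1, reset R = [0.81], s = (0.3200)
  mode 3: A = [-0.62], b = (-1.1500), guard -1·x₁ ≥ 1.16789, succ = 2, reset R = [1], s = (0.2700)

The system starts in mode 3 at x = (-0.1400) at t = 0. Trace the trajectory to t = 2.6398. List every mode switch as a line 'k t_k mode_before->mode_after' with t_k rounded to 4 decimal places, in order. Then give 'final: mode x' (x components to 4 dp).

Mode 3: guard c·x = 1.1679 hit at Δt = 1.4755 (t = 1.4755), x⁻ = (-1.1679) → reset → x⁺ = (-0.8979), jump to mode 2
Mode 2: guard c·x = -0.6726 hit at Δt = 0.6781 (t = 2.1536), x⁻ = (-0.6726) → reset → x⁺ = (-0.2248), jump to mode 1
Mode 1: flow for 0.4862 to horizon, guard not reached → x = (-0.6834)

1 1.4755 3->2
2 2.1536 2->1
final: 1 -0.6834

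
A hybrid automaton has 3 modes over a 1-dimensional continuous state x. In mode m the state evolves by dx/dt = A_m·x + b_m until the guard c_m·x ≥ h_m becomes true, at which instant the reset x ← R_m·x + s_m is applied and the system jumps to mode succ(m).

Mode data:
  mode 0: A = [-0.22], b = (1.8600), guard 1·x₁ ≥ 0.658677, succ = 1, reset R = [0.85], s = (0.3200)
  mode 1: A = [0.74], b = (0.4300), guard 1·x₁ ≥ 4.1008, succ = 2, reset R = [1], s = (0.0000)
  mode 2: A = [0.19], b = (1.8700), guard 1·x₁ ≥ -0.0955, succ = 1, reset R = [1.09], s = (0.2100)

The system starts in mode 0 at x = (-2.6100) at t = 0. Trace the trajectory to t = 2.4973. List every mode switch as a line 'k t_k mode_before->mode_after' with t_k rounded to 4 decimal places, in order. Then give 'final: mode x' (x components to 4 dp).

Mode 0: guard c·x = 0.6587 hit at Δt = 1.5916 (t = 1.5916), x⁻ = (0.6587) → reset → x⁺ = (0.8799), jump to mode 1
Mode 1: flow for 0.9057 to horizon, guard not reached → x = (2.2746)

1 1.5916 0->1
final: 1 2.2746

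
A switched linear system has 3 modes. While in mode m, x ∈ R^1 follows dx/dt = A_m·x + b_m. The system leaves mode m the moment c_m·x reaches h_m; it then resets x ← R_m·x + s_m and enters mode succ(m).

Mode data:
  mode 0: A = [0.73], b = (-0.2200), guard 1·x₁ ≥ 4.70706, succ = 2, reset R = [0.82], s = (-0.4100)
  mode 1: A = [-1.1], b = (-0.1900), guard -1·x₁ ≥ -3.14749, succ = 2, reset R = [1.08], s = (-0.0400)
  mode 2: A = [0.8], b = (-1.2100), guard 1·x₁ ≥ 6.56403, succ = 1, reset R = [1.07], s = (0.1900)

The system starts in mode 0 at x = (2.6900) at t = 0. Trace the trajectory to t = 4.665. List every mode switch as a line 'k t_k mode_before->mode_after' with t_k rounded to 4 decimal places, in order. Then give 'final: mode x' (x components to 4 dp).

Mode 0: guard c·x = 4.7071 hit at Δt = 0.8386 (t = 0.8386), x⁻ = (4.7071) → reset → x⁺ = (3.4498), jump to mode 2
Mode 2: guard c·x = 6.5640 hit at Δt = 1.1980 (t = 2.0366), x⁻ = (6.5640) → reset → x⁺ = (7.2135), jump to mode 1
Mode 1: guard c·x = -3.1475 hit at Δt = 0.7269 (t = 2.7635), x⁻ = (3.1475) → reset → x⁺ = (3.3593), jump to mode 2
Mode 2: guard c·x = 6.5640 hit at Δt = 1.2578 (t = 4.0213), x⁻ = (6.5640) → reset → x⁺ = (7.2135), jump to mode 1
Mode 1: flow for 0.6437 to horizon, guard not reached → x = (3.4657)

1 0.8386 0->2
2 2.0366 2->1
3 2.7635 1->2
4 4.0213 2->1
final: 1 3.4657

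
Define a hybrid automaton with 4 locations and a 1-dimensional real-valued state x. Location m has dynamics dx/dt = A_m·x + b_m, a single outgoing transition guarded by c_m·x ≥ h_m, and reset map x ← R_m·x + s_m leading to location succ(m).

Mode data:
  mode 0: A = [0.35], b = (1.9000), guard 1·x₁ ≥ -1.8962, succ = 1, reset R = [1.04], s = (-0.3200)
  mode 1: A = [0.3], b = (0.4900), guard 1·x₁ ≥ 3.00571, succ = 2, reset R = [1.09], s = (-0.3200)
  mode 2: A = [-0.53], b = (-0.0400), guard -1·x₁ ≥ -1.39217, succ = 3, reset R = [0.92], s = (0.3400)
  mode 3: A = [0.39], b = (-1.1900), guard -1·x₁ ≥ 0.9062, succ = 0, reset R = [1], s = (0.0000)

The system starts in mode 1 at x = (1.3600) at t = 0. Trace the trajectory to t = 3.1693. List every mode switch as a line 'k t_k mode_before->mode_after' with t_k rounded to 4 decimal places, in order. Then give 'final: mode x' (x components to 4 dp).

1 1.4604 1->2
2 2.8292 2->3
final: 3 1.4179

Mode 1: guard c·x = 3.0057 hit at Δt = 1.4604 (t = 1.4604), x⁻ = (3.0057) → reset → x⁺ = (2.9562), jump to mode 2
Mode 2: guard c·x = -1.3922 hit at Δt = 1.3688 (t = 2.8292), x⁻ = (1.3922) → reset → x⁺ = (1.6208), jump to mode 3
Mode 3: flow for 0.3401 to horizon, guard not reached → x = (1.4179)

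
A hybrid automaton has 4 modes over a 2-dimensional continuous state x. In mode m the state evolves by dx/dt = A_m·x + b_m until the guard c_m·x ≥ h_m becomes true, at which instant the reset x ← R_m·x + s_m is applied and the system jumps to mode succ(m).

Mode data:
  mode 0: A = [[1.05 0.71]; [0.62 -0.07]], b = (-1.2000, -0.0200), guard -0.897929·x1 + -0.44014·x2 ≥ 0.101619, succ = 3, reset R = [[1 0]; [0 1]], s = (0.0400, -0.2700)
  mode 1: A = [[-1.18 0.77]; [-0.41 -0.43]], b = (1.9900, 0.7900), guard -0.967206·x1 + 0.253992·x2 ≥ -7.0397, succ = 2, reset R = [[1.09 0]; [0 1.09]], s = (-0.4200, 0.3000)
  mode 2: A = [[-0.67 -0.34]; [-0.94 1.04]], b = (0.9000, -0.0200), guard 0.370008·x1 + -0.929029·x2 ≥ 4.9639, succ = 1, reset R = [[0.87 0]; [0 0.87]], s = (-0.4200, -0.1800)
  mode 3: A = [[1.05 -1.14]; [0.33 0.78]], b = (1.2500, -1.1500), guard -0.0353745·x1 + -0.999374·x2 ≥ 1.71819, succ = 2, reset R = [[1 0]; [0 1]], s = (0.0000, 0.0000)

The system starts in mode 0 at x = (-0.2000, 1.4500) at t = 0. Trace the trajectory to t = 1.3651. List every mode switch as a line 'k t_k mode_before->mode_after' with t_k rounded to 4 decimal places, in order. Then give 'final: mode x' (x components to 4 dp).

1 0.7289 0->3
final: 3 -0.8540 0.3460

Mode 0: guard c·x = 0.1016 hit at Δt = 0.7289 (t = 0.7289), x⁻ = (-0.6938, 1.1845) → reset → x⁺ = (-0.6538, 0.9145), jump to mode 3
Mode 3: flow for 0.6362 to horizon, guard not reached → x = (-0.8540, 0.3460)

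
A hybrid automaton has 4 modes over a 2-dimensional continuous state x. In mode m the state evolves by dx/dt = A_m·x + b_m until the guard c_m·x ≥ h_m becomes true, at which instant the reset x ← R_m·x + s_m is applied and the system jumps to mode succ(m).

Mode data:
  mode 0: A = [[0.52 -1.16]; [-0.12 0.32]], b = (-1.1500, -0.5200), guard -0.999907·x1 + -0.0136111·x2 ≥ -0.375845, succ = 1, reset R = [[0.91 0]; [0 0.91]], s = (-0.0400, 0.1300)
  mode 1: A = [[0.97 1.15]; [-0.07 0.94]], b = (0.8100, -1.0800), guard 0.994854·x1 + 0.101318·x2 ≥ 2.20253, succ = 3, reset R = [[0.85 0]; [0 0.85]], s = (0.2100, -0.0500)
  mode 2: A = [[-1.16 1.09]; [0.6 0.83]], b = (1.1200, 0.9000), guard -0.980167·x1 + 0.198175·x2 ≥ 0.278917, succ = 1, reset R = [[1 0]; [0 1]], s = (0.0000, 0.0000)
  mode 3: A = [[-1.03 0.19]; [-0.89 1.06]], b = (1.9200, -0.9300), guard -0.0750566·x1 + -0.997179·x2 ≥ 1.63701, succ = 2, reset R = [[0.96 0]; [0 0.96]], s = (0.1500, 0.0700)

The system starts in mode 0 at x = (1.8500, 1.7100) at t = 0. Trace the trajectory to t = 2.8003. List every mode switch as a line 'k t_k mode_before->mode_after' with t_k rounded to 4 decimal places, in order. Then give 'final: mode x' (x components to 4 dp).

Mode 0: guard c·x = -0.3758 hit at Δt = 0.6008 (t = 0.6008), x⁻ = (0.3536, 1.6358) → reset → x⁺ = (0.2818, 1.6186), jump to mode 1
Mode 1: guard c·x = 2.2025 hit at Δt = 0.4549 (t = 1.0557), x⁻ = (2.0277, 1.8286) → reset → x⁺ = (1.9335, 1.5043), jump to mode 3
Mode 3: guard c·x = 1.6370 hit at Δt = 1.3569 (t = 2.4126), x⁻ = (1.8625, -1.7818) → reset → x⁺ = (1.9380, -1.6406), jump to mode 2
Mode 2: flow for 0.3877 to horizon, guard not reached → x = (1.0673, -1.4438)

1 0.6008 0->1
2 1.0557 1->3
3 2.4126 3->2
final: 2 1.0673 -1.4438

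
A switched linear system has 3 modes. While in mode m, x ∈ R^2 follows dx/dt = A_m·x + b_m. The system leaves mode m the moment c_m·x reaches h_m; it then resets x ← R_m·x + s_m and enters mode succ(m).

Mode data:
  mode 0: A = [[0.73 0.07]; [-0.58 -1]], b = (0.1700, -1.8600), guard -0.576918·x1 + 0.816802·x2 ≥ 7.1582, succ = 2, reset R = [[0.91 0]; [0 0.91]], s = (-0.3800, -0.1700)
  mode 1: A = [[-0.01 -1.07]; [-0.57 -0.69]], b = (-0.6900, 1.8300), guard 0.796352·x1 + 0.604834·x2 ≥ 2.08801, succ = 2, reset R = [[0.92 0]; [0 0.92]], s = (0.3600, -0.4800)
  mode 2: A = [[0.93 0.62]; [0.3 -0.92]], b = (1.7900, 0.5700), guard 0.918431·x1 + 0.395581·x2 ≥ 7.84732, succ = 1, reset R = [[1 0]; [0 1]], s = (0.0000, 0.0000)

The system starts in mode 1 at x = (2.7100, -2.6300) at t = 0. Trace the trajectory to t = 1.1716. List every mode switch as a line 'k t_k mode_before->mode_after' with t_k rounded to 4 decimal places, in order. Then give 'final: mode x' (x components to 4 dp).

Mode 1: guard c·x = 2.0880 hit at Δt = 0.7789 (t = 0.7789), x⁻ = (3.8368, -1.5995) → reset → x⁺ = (3.8899, -1.9516), jump to mode 2
Mode 2: flow for 0.3927 to horizon, guard not reached → x = (6.0596, -0.6827)

1 0.7789 1->2
final: 2 6.0596 -0.6827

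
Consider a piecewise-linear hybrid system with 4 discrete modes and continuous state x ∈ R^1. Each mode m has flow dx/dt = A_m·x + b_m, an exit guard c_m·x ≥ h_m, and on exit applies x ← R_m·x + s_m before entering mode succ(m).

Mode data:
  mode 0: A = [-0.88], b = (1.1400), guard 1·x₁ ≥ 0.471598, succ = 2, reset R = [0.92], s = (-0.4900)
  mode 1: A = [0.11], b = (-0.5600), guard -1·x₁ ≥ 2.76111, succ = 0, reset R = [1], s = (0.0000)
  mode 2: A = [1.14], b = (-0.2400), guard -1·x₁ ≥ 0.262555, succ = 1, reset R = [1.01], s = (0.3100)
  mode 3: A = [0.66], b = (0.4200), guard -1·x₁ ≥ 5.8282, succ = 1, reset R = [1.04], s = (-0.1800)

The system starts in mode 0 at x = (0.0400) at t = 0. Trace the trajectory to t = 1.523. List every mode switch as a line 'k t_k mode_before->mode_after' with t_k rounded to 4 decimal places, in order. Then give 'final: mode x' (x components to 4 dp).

1 0.4787 0->2
2 0.9816 2->1
final: 1 -0.2648

Mode 0: guard c·x = 0.4716 hit at Δt = 0.4787 (t = 0.4787), x⁻ = (0.4716) → reset → x⁺ = (-0.0561), jump to mode 2
Mode 2: guard c·x = 0.2626 hit at Δt = 0.5029 (t = 0.9816), x⁻ = (-0.2626) → reset → x⁺ = (0.0448), jump to mode 1
Mode 1: flow for 0.5414 to horizon, guard not reached → x = (-0.2648)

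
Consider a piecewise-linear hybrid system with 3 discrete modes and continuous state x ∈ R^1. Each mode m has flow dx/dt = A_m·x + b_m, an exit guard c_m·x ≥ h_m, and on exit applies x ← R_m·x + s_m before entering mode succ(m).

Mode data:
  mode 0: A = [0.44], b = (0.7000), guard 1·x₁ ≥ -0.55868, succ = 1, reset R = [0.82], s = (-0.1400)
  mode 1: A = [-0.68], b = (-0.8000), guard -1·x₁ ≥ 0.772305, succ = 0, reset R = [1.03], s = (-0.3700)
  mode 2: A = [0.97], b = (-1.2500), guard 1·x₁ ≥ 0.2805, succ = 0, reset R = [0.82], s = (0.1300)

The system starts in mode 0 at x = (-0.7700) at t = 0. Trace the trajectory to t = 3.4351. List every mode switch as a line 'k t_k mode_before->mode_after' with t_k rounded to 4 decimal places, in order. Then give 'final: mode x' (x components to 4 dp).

1 0.5206 0->1
2 1.0476 1->0
3 3.0621 0->1
final: 1 -0.7277

Mode 0: guard c·x = -0.5587 hit at Δt = 0.5206 (t = 0.5206), x⁻ = (-0.5587) → reset → x⁺ = (-0.5981), jump to mode 1
Mode 1: guard c·x = 0.7723 hit at Δt = 0.5270 (t = 1.0476), x⁻ = (-0.7723) → reset → x⁺ = (-1.1655), jump to mode 0
Mode 0: guard c·x = -0.5587 hit at Δt = 2.0145 (t = 3.0621), x⁻ = (-0.5587) → reset → x⁺ = (-0.5981), jump to mode 1
Mode 1: flow for 0.3730 to horizon, guard not reached → x = (-0.7277)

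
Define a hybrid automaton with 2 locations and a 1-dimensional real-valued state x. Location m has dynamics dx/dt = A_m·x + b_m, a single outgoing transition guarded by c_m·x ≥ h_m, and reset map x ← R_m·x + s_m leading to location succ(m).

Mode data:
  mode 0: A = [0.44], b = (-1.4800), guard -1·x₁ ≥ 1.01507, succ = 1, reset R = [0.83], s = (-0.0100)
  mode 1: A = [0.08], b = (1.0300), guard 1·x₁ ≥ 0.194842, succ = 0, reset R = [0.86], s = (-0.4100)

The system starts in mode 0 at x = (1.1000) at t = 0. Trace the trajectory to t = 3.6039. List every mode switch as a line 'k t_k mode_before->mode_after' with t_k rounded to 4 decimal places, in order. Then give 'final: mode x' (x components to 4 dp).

Mode 0: guard c·x = 1.0151 hit at Δt = 1.4995 (t = 1.4995), x⁻ = (-1.0151) → reset → x⁺ = (-0.8525), jump to mode 1
Mode 1: guard c·x = 0.1948 hit at Δt = 1.0441 (t = 2.5436), x⁻ = (0.1948) → reset → x⁺ = (-0.2424), jump to mode 0
Mode 0: guard c·x = 1.0151 hit at Δt = 0.4412 (t = 2.9848), x⁻ = (-1.0151) → reset → x⁺ = (-0.8525), jump to mode 1
Mode 1: flow for 0.6191 to horizon, guard not reached → x = (-0.2421)

1 1.4995 0->1
2 2.5436 1->0
3 2.9848 0->1
final: 1 -0.2421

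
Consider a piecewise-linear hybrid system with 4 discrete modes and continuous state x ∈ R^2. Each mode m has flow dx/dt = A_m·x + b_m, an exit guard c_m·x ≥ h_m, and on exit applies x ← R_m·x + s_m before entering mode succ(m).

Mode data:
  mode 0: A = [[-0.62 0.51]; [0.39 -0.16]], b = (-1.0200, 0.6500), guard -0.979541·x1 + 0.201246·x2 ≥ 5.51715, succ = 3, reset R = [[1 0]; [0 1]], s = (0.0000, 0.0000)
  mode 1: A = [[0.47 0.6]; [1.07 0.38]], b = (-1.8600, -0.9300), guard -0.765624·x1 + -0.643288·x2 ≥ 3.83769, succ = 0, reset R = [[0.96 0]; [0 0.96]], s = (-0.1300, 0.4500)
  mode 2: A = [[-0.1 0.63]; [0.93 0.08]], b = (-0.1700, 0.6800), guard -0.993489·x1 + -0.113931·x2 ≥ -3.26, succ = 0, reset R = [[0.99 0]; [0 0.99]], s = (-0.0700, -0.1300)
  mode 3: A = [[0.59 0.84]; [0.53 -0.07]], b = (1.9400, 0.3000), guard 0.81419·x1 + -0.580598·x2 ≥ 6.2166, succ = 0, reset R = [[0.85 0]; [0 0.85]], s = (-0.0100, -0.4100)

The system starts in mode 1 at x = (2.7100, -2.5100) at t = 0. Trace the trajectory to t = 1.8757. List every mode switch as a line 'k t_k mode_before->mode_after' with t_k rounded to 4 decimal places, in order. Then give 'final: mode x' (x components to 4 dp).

Mode 1: guard c·x = 3.8377 hit at Δt = 1.4383 (t = 1.4383), x⁻ = (-1.6690, -3.9793) → reset → x⁺ = (-1.7323, -3.3702), jump to mode 0
Mode 0: flow for 0.4374 to horizon, guard not reached → x = (-2.3515, -3.2076)

1 1.4383 1->0
final: 0 -2.3515 -3.2076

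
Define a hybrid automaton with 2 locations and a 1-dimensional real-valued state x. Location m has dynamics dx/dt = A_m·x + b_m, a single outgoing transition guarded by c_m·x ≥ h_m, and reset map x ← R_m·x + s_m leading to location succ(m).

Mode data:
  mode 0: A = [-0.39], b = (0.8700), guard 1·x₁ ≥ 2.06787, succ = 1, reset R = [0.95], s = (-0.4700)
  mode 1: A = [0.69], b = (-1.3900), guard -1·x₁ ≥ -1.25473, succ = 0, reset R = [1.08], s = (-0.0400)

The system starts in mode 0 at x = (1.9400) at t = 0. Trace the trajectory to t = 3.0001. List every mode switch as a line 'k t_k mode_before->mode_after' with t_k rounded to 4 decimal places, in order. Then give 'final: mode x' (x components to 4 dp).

Mode 0: guard c·x = 2.0679 hit at Δt = 1.4856 (t = 1.4856), x⁻ = (2.0679) → reset → x⁺ = (1.4945), jump to mode 1
Mode 1: guard c·x = -1.2547 hit at Δt = 0.5495 (t = 2.0351), x⁻ = (1.2547) → reset → x⁺ = (1.3151), jump to mode 0
Mode 0: flow for 0.9650 to horizon, guard not reached → x = (1.6023)

1 1.4856 0->1
2 2.0351 1->0
final: 0 1.6023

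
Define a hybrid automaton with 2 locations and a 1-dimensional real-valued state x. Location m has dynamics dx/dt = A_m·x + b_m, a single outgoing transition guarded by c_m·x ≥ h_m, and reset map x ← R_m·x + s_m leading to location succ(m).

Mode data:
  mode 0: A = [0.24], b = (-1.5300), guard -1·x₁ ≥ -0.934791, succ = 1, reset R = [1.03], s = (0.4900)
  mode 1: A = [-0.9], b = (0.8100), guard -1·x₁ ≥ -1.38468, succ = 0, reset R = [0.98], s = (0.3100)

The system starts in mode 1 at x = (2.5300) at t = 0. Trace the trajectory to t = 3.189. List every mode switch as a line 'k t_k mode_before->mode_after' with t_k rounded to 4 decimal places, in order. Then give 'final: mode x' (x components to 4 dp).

Mode 1: guard c·x = -1.3847 hit at Δt = 1.3476 (t = 1.3476), x⁻ = (1.3847) → reset → x⁺ = (1.6670), jump to mode 0
Mode 0: guard c·x = -0.9348 hit at Δt = 0.6023 (t = 1.9499), x⁻ = (0.9348) → reset → x⁺ = (1.4528), jump to mode 1
Mode 1: guard c·x = -1.3847 hit at Δt = 0.1462 (t = 2.0961), x⁻ = (1.3847) → reset → x⁺ = (1.6670), jump to mode 0
Mode 0: guard c·x = -0.9348 hit at Δt = 0.6023 (t = 2.6984), x⁻ = (0.9348) → reset → x⁺ = (1.4528), jump to mode 1
Mode 1: guard c·x = -1.3847 hit at Δt = 0.1462 (t = 2.8446), x⁻ = (1.3847) → reset → x⁺ = (1.6670), jump to mode 0
Mode 0: flow for 0.3444 to horizon, guard not reached → x = (1.2613)

1 1.3476 1->0
2 1.9499 0->1
3 2.0961 1->0
4 2.6984 0->1
5 2.8446 1->0
final: 0 1.2613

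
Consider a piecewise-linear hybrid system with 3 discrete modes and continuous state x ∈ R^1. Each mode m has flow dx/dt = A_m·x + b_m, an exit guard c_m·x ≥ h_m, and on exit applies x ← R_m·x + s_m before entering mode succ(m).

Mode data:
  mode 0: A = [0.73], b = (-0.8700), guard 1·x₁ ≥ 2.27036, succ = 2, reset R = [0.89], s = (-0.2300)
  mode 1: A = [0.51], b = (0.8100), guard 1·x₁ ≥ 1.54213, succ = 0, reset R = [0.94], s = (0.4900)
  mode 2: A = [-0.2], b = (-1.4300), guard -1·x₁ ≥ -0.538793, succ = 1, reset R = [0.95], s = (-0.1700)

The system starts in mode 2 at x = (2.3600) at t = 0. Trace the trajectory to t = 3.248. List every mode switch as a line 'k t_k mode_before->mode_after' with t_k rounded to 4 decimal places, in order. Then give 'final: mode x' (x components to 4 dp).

Mode 2: guard c·x = -0.5388 hit at Δt = 1.0629 (t = 1.0629), x⁻ = (0.5388) → reset → x⁺ = (0.3419), jump to mode 1
Mode 1: guard c·x = 1.5421 hit at Δt = 0.9482 (t = 2.0111), x⁻ = (1.5421) → reset → x⁺ = (1.9396), jump to mode 0
Mode 0: guard c·x = 2.2704 hit at Δt = 0.5017 (t = 2.5128), x⁻ = (2.2704) → reset → x⁺ = (1.7906), jump to mode 2
Mode 2: flow for 0.7352 to horizon, guard not reached → x = (0.5681)

1 1.0629 2->1
2 2.0111 1->0
3 2.5128 0->2
final: 2 0.5681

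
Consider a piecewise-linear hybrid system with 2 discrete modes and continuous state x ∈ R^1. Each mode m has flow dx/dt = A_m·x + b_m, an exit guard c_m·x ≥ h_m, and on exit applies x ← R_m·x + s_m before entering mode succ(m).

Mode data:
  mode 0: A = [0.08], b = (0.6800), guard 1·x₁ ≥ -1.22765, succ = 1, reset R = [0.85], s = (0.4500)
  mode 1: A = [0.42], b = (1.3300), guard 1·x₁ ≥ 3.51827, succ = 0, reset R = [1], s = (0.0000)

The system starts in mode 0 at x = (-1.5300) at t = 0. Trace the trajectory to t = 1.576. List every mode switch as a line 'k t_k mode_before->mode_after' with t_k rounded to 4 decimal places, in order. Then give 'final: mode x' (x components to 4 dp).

1 0.5308 0->1
final: 1 0.8246

Mode 0: guard c·x = -1.2276 hit at Δt = 0.5308 (t = 0.5308), x⁻ = (-1.2277) → reset → x⁺ = (-0.5935), jump to mode 1
Mode 1: flow for 1.0452 to horizon, guard not reached → x = (0.8246)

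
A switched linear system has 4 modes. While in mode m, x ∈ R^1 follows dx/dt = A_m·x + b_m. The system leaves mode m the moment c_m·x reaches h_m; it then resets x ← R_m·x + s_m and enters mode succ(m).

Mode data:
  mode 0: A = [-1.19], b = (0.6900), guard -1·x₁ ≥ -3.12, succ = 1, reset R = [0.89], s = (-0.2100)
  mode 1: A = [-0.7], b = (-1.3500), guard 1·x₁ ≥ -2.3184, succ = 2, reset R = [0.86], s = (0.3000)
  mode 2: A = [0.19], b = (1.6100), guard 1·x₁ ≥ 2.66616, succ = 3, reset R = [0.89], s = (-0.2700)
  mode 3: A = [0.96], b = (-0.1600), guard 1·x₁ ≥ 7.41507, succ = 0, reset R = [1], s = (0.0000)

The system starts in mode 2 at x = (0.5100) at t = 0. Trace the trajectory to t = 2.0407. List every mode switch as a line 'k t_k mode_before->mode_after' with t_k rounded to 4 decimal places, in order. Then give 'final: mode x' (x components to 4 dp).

Mode 2: guard c·x = 2.6662 hit at Δt = 1.1322 (t = 1.1322), x⁻ = (2.6662) → reset → x⁺ = (2.1029), jump to mode 3
Mode 3: flow for 0.9085 to horizon, guard not reached → x = (4.7982)

1 1.1322 2->3
final: 3 4.7982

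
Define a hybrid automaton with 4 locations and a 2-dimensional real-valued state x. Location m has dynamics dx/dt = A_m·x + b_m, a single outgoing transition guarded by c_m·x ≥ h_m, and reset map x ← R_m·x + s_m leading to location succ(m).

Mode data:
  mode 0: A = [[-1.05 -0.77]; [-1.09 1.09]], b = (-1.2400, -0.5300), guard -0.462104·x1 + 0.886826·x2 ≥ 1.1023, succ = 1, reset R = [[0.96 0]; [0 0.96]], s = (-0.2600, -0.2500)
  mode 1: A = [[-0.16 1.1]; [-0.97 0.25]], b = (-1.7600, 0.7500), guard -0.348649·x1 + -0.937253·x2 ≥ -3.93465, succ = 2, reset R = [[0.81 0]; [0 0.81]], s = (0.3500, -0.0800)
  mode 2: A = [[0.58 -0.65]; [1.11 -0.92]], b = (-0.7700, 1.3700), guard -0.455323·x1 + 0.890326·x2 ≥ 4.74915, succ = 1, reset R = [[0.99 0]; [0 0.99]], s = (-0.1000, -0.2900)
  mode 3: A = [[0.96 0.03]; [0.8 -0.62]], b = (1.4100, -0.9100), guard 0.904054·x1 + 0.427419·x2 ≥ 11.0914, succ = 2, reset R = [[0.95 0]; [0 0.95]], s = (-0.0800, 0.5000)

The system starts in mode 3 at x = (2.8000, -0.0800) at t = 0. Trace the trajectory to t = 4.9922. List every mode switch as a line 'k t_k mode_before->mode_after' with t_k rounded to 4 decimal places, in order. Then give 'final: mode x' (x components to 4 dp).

1 1.0852 3->2
2 2.2369 2->1
3 3.3066 1->2
4 4.6810 2->1
final: 1 15.5779 8.4990

Mode 3: guard c·x = 11.0914 hit at Δt = 1.0852 (t = 1.0852), x⁻ = (10.6864, 3.3465) → reset → x⁺ = (10.0721, 3.6791), jump to mode 2
Mode 2: guard c·x = 4.7492 hit at Δt = 1.1517 (t = 2.2369), x⁻ = (10.5220, 10.7153) → reset → x⁺ = (10.3168, 10.3181), jump to mode 1
Mode 1: guard c·x = -3.9346 hit at Δt = 1.0697 (t = 3.3066), x⁻ = (12.5944, -0.4869) → reset → x⁺ = (10.5515, -0.4744), jump to mode 2
Mode 2: guard c·x = 4.7492 hit at Δt = 1.3744 (t = 4.6810), x⁻ = (13.5746, 12.2764) → reset → x⁺ = (13.3388, 11.8636), jump to mode 1
Mode 1: flow for 0.3112 to horizon, guard not reached → x = (15.5779, 8.4990)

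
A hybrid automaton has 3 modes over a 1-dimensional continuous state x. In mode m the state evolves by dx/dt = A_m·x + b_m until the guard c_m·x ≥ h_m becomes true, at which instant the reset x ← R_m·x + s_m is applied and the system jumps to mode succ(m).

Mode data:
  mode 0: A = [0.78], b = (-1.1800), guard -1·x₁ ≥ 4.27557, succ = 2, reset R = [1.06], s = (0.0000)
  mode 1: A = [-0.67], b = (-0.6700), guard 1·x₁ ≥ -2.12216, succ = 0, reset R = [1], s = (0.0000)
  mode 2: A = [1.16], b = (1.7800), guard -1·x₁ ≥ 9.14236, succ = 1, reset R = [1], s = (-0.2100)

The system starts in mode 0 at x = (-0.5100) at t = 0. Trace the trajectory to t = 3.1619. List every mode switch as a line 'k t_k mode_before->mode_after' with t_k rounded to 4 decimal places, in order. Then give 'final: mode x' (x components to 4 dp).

1 1.3479 0->2
2 2.1508 2->1
final: 1 -5.2423

Mode 0: guard c·x = 4.2756 hit at Δt = 1.3479 (t = 1.3479), x⁻ = (-4.2756) → reset → x⁺ = (-4.5321), jump to mode 2
Mode 2: guard c·x = 9.1424 hit at Δt = 0.8029 (t = 2.1508), x⁻ = (-9.1424) → reset → x⁺ = (-9.3524), jump to mode 1
Mode 1: flow for 1.0111 to horizon, guard not reached → x = (-5.2423)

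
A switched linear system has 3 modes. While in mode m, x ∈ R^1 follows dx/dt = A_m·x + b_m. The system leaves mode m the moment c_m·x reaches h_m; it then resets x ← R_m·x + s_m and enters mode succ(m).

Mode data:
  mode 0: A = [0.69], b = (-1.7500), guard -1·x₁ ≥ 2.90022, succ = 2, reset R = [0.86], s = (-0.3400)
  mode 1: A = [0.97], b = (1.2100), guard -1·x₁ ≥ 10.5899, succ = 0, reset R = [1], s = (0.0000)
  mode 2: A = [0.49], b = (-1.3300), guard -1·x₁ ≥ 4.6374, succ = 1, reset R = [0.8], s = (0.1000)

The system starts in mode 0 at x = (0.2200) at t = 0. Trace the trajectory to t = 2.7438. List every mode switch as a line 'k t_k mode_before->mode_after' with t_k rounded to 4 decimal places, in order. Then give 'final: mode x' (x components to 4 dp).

Mode 0: guard c·x = 2.9002 hit at Δt = 1.2365 (t = 1.2365), x⁻ = (-2.9002) → reset → x⁺ = (-2.8342), jump to mode 2
Mode 2: guard c·x = 4.6374 hit at Δt = 0.5743 (t = 1.8108), x⁻ = (-4.6374) → reset → x⁺ = (-3.6099), jump to mode 1
Mode 1: flow for 0.9330 to horizon, guard not reached → x = (-7.0874)

1 1.2365 0->2
2 1.8108 2->1
final: 1 -7.0874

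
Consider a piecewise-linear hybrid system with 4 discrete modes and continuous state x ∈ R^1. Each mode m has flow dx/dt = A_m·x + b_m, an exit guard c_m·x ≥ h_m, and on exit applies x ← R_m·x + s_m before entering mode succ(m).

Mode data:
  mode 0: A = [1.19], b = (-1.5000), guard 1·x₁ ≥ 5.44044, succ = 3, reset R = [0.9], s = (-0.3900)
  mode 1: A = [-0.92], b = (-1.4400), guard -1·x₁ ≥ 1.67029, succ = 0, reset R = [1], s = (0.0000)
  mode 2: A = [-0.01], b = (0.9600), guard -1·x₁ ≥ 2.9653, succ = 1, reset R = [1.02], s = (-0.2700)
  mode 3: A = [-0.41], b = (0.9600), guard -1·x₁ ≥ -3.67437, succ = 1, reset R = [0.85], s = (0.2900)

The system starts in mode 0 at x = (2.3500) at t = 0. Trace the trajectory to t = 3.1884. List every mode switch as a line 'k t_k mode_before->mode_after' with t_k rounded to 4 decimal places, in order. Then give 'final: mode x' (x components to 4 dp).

Mode 0: guard c·x = 5.4404 hit at Δt = 1.1299 (t = 1.1299), x⁻ = (5.4404) → reset → x⁺ = (4.5064), jump to mode 3
Mode 3: guard c·x = -3.6744 hit at Δt = 1.1830 (t = 2.3129), x⁻ = (3.6744) → reset → x⁺ = (3.4132), jump to mode 1
Mode 1: flow for 0.8755 to horizon, guard not reached → x = (0.6595)

1 1.1299 0->3
2 2.3129 3->1
final: 1 0.6595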